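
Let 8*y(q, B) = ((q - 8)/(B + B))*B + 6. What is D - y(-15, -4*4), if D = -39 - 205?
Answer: -3893/16 ≈ -243.31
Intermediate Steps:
y(q, B) = 1/4 + q/16 (y(q, B) = (((q - 8)/(B + B))*B + 6)/8 = (((-8 + q)/((2*B)))*B + 6)/8 = (((-8 + q)*(1/(2*B)))*B + 6)/8 = (((-8 + q)/(2*B))*B + 6)/8 = ((-4 + q/2) + 6)/8 = (2 + q/2)/8 = 1/4 + q/16)
D = -244
D - y(-15, -4*4) = -244 - (1/4 + (1/16)*(-15)) = -244 - (1/4 - 15/16) = -244 - 1*(-11/16) = -244 + 11/16 = -3893/16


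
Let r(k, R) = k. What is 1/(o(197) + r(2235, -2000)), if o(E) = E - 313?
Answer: 1/2119 ≈ 0.00047192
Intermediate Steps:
o(E) = -313 + E
1/(o(197) + r(2235, -2000)) = 1/((-313 + 197) + 2235) = 1/(-116 + 2235) = 1/2119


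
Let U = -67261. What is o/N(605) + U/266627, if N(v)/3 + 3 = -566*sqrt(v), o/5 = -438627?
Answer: -716892877604/2719811101243 + 4551486170*sqrt(5)/193815371 ≈ 52.247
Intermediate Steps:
o = -2193135 (o = 5*(-438627) = -2193135)
N(v) = -9 - 1698*sqrt(v) (N(v) = -9 + 3*(-566*sqrt(v)) = -9 - 1698*sqrt(v))
o/N(605) + U/266627 = -2193135/(-9 - 18678*sqrt(5)) - 67261/266627 = -67261/266627 - 2193135/(-9 - 18678*sqrt(5))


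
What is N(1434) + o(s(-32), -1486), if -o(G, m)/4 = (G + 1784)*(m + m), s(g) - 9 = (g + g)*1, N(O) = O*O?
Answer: 22610708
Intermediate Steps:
N(O) = O²
s(g) = 9 + 2*g (s(g) = 9 + (g + g)*1 = 9 + (2*g)*1 = 9 + 2*g)
o(G, m) = -8*m*(1784 + G) (o(G, m) = -4*(G + 1784)*(m + m) = -4*(1784 + G)*2*m = -8*m*(1784 + G))
N(1434) + o(s(-32), -1486) = 1434² - 8*(-1486)*(1784 + (9 + 2*(-32))) = 2056356 - 8*(-1486)*(1784 + (9 - 64)) = 2056356 - 8*(-1486)*(1784 - 55) = 2056356 - 8*(-1486)*1729 = 2056356 + 20554352 = 22610708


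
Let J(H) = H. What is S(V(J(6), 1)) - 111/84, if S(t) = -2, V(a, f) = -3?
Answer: -93/28 ≈ -3.3214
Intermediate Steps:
S(V(J(6), 1)) - 111/84 = -2 - 111/84 = -2 + (1/84)*(-111) = -2 - 37/28 = -93/28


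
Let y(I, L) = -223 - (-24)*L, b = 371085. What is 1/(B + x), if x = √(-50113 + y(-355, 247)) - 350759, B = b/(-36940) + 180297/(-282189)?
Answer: -169400027826052259278076/59420415767477260493155059729 - 965876102146506272*I*√11102/59420415767477260493155059729 ≈ -2.8509e-6 - 1.7127e-9*I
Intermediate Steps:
y(I, L) = -223 + 24*L
B = -7425085083/694937444 (B = 371085/(-36940) + 180297/(-282189) = 371085*(-1/36940) + 180297*(-1/282189) = -74217/7388 - 60099/94063 = -7425085083/694937444 ≈ -10.685)
x = -350759 + 2*I*√11102 (x = √(-50113 + (-223 + 24*247)) - 350759 = √(-50113 + (-223 + 5928)) - 350759 = √(-50113 + 5705) - 350759 = √(-44408) - 350759 = 2*I*√11102 - 350759 = -350759 + 2*I*√11102 ≈ -3.5076e+5 + 210.73*I)
1/(B + x) = 1/(-7425085083/694937444 + (-350759 + 2*I*√11102)) = 1/(-243762988005079/694937444 + 2*I*√11102)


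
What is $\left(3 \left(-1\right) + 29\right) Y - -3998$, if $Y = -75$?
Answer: $2048$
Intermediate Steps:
$\left(3 \left(-1\right) + 29\right) Y - -3998 = \left(3 \left(-1\right) + 29\right) \left(-75\right) - -3998 = \left(-3 + 29\right) \left(-75\right) + 3998 = 26 \left(-75\right) + 3998 = -1950 + 3998 = 2048$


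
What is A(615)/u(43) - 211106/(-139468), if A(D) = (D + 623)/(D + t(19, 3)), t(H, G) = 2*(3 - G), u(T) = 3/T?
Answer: 32831639/1081170 ≈ 30.367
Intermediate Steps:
t(H, G) = 6 - 2*G
A(D) = (623 + D)/D (A(D) = (D + 623)/(D + (6 - 2*3)) = (623 + D)/(D + (6 - 6)) = (623 + D)/(D + 0) = (623 + D)/D)
A(615)/u(43) - 211106/(-139468) = ((623 + 615)/615)/((3/43)) - 211106/(-139468) = ((1/615)*1238)/((3*(1/43))) - 211106*(-1/139468) = 1238/(615*(3/43)) + 887/586 = (1238/615)*(43/3) + 887/586 = 53234/1845 + 887/586 = 32831639/1081170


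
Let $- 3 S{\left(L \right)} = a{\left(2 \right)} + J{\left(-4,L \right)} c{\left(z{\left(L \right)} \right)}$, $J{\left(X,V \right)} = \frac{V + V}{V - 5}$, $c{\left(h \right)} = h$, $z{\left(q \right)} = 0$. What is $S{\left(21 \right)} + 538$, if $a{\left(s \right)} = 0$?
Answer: $538$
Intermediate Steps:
$J{\left(X,V \right)} = \frac{2 V}{-5 + V}$
$S{\left(L \right)} = 0$ ($S{\left(L \right)} = - \frac{0 + \frac{2 L}{-5 + L} 0}{3} = - \frac{0 + 0}{3} = \left(- \frac{1}{3}\right) 0 = 0$)
$S{\left(21 \right)} + 538 = 0 + 538 = 538$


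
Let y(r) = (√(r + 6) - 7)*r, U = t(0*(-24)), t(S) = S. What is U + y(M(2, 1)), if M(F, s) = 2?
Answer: -14 + 4*√2 ≈ -8.3431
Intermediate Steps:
U = 0 (U = 0*(-24) = 0)
y(r) = r*(-7 + √(6 + r)) (y(r) = (√(6 + r) - 7)*r = (-7 + √(6 + r))*r = r*(-7 + √(6 + r)))
U + y(M(2, 1)) = 0 + 2*(-7 + √(6 + 2)) = 0 + 2*(-7 + √8) = 0 + 2*(-7 + 2*√2) = 0 + (-14 + 4*√2) = -14 + 4*√2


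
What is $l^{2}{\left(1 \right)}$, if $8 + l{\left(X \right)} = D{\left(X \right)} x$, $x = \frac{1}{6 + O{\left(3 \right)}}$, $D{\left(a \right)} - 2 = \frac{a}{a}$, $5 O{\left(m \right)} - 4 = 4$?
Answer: $\frac{83521}{1444} \approx 57.84$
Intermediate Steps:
$O{\left(m \right)} = \frac{8}{5}$ ($O{\left(m \right)} = \frac{4}{5} + \frac{1}{5} \cdot 4 = \frac{4}{5} + \frac{4}{5} = \frac{8}{5}$)
$D{\left(a \right)} = 3$ ($D{\left(a \right)} = 2 + \frac{a}{a} = 2 + 1 = 3$)
$x = \frac{5}{38}$ ($x = \frac{1}{6 + \frac{8}{5}} = \frac{1}{\frac{38}{5}} = \frac{5}{38} \approx 0.13158$)
$l{\left(X \right)} = - \frac{289}{38}$ ($l{\left(X \right)} = -8 + 3 \cdot \frac{5}{38} = -8 + \frac{15}{38} = - \frac{289}{38}$)
$l^{2}{\left(1 \right)} = \left(- \frac{289}{38}\right)^{2} = \frac{83521}{1444}$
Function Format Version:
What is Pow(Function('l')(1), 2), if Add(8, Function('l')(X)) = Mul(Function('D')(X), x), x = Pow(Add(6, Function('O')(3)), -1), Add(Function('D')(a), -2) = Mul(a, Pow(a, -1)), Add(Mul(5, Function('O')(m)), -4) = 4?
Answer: Rational(83521, 1444) ≈ 57.840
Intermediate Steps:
Function('O')(m) = Rational(8, 5) (Function('O')(m) = Add(Rational(4, 5), Mul(Rational(1, 5), 4)) = Add(Rational(4, 5), Rational(4, 5)) = Rational(8, 5))
Function('D')(a) = 3 (Function('D')(a) = Add(2, Mul(a, Pow(a, -1))) = Add(2, 1) = 3)
x = Rational(5, 38) (x = Pow(Add(6, Rational(8, 5)), -1) = Pow(Rational(38, 5), -1) = Rational(5, 38) ≈ 0.13158)
Function('l')(X) = Rational(-289, 38) (Function('l')(X) = Add(-8, Mul(3, Rational(5, 38))) = Add(-8, Rational(15, 38)) = Rational(-289, 38))
Pow(Function('l')(1), 2) = Pow(Rational(-289, 38), 2) = Rational(83521, 1444)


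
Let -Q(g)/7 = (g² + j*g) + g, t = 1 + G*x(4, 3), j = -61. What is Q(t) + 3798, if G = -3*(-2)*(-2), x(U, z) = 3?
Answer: -19477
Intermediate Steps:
G = -12 (G = 6*(-2) = -12)
t = -35 (t = 1 - 12*3 = 1 - 36 = -35)
Q(g) = -7*g² + 420*g (Q(g) = -7*((g² - 61*g) + g) = -7*(g² - 60*g) = -7*g² + 420*g)
Q(t) + 3798 = 7*(-35)*(60 - 1*(-35)) + 3798 = 7*(-35)*(60 + 35) + 3798 = 7*(-35)*95 + 3798 = -23275 + 3798 = -19477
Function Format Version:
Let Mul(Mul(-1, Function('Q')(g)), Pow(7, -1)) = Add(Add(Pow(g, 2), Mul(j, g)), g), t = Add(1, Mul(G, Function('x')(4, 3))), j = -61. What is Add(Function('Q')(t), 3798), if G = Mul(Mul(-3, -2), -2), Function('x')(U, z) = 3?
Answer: -19477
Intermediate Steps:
G = -12 (G = Mul(6, -2) = -12)
t = -35 (t = Add(1, Mul(-12, 3)) = Add(1, -36) = -35)
Function('Q')(g) = Add(Mul(-7, Pow(g, 2)), Mul(420, g)) (Function('Q')(g) = Mul(-7, Add(Add(Pow(g, 2), Mul(-61, g)), g)) = Mul(-7, Add(Pow(g, 2), Mul(-60, g))) = Add(Mul(-7, Pow(g, 2)), Mul(420, g)))
Add(Function('Q')(t), 3798) = Add(Mul(7, -35, Add(60, Mul(-1, -35))), 3798) = Add(Mul(7, -35, Add(60, 35)), 3798) = Add(Mul(7, -35, 95), 3798) = Add(-23275, 3798) = -19477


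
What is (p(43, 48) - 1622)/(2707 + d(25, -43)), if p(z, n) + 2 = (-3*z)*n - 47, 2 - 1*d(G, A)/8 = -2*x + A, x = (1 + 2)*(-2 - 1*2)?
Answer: -7863/2875 ≈ -2.7350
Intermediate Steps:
x = -12 (x = 3*(-2 - 2) = 3*(-4) = -12)
d(G, A) = -176 - 8*A (d(G, A) = 16 - 8*(-2*(-12) + A) = 16 - 8*(24 + A) = 16 + (-192 - 8*A) = -176 - 8*A)
p(z, n) = -49 - 3*n*z (p(z, n) = -2 + ((-3*z)*n - 47) = -2 + (-3*n*z - 47) = -2 + (-47 - 3*n*z) = -49 - 3*n*z)
(p(43, 48) - 1622)/(2707 + d(25, -43)) = ((-49 - 3*48*43) - 1622)/(2707 + (-176 - 8*(-43))) = ((-49 - 6192) - 1622)/(2707 + (-176 + 344)) = (-6241 - 1622)/(2707 + 168) = -7863/2875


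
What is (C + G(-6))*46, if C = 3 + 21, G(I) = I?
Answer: 828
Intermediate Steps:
C = 24
(C + G(-6))*46 = (24 - 6)*46 = 18*46 = 828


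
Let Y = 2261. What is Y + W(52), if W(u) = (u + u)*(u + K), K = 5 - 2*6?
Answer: 6941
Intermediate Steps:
K = -7 (K = 5 - 12 = -7)
W(u) = 2*u*(-7 + u) (W(u) = (u + u)*(u - 7) = (2*u)*(-7 + u) = 2*u*(-7 + u))
Y + W(52) = 2261 + 2*52*(-7 + 52) = 2261 + 2*52*45 = 2261 + 4680 = 6941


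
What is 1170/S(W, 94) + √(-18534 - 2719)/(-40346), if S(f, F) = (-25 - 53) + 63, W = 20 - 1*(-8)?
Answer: -78 - I*√21253/40346 ≈ -78.0 - 0.0036133*I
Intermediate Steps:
W = 28 (W = 20 + 8 = 28)
S(f, F) = -15 (S(f, F) = -78 + 63 = -15)
1170/S(W, 94) + √(-18534 - 2719)/(-40346) = 1170/(-15) + √(-18534 - 2719)/(-40346) = 1170*(-1/15) + √(-21253)*(-1/40346) = -78 + (I*√21253)*(-1/40346) = -78 - I*√21253/40346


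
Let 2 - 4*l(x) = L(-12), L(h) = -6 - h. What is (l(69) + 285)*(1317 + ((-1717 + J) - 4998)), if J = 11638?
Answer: 1772160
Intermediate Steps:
l(x) = -1 (l(x) = ½ - (-6 - 1*(-12))/4 = ½ - (-6 + 12)/4 = ½ - ¼*6 = ½ - 3/2 = -1)
(l(69) + 285)*(1317 + ((-1717 + J) - 4998)) = (-1 + 285)*(1317 + ((-1717 + 11638) - 4998)) = 284*(1317 + (9921 - 4998)) = 284*(1317 + 4923) = 284*6240 = 1772160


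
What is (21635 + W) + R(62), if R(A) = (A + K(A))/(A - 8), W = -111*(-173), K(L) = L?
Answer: 1102688/27 ≈ 40840.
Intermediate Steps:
W = 19203
R(A) = 2*A/(-8 + A) (R(A) = (A + A)/(A - 8) = (2*A)/(-8 + A) = 2*A/(-8 + A))
(21635 + W) + R(62) = (21635 + 19203) + 2*62/(-8 + 62) = 40838 + 2*62/54 = 40838 + 2*62*(1/54) = 40838 + 62/27 = 1102688/27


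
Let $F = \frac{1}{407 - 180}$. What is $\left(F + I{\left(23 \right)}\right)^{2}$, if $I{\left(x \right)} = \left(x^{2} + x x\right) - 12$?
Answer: $\frac{56379178249}{51529} \approx 1.0941 \cdot 10^{6}$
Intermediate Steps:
$I{\left(x \right)} = -12 + 2 x^{2}$ ($I{\left(x \right)} = \left(x^{2} + x^{2}\right) - 12 = 2 x^{2} - 12 = -12 + 2 x^{2}$)
$F = \frac{1}{227} \approx 0.0044053$
$\left(F + I{\left(23 \right)}\right)^{2} = \left(\frac{1}{227} - \left(12 - 2 \cdot 23^{2}\right)\right)^{2} = \left(\frac{1}{227} + \left(-12 + 2 \cdot 529\right)\right)^{2} = \left(\frac{1}{227} + \left(-12 + 1058\right)\right)^{2} = \left(\frac{1}{227} + 1046\right)^{2} = \left(\frac{237443}{227}\right)^{2} = \frac{56379178249}{51529}$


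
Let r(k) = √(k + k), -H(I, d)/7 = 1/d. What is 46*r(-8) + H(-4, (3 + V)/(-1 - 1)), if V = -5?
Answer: -7 + 184*I ≈ -7.0 + 184.0*I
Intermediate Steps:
H(I, d) = -7/d
r(k) = √2*√k (r(k) = √(2*k) = √2*√k)
46*r(-8) + H(-4, (3 + V)/(-1 - 1)) = 46*(√2*√(-8)) - 7*(-1 - 1)/(3 - 5) = 46*(√2*(2*I*√2)) - 7/((-2/(-2))) = 46*(4*I) - 7/((-2*(-½))) = 184*I - 7/1 = 184*I - 7*1 = 184*I - 7 = -7 + 184*I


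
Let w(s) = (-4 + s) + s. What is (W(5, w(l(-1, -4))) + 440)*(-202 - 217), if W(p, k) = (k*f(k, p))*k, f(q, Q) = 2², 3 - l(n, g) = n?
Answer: -211176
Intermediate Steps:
l(n, g) = 3 - n
f(q, Q) = 4
w(s) = -4 + 2*s
W(p, k) = 4*k² (W(p, k) = (k*4)*k = (4*k)*k = 4*k²)
(W(5, w(l(-1, -4))) + 440)*(-202 - 217) = (4*(-4 + 2*(3 - 1*(-1)))² + 440)*(-202 - 217) = (4*(-4 + 2*(3 + 1))² + 440)*(-419) = (4*(-4 + 2*4)² + 440)*(-419) = (4*(-4 + 8)² + 440)*(-419) = (4*4² + 440)*(-419) = (4*16 + 440)*(-419) = (64 + 440)*(-419) = 504*(-419) = -211176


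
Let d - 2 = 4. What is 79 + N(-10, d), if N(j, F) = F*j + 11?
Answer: 30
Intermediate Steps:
d = 6 (d = 2 + 4 = 6)
N(j, F) = 11 + F*j
79 + N(-10, d) = 79 + (11 + 6*(-10)) = 79 + (11 - 60) = 79 - 49 = 30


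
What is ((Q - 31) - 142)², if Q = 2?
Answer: 29241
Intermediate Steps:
((Q - 31) - 142)² = ((2 - 31) - 142)² = (-29 - 142)² = (-171)² = 29241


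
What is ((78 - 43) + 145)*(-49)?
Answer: -8820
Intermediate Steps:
((78 - 43) + 145)*(-49) = (35 + 145)*(-49) = 180*(-49) = -8820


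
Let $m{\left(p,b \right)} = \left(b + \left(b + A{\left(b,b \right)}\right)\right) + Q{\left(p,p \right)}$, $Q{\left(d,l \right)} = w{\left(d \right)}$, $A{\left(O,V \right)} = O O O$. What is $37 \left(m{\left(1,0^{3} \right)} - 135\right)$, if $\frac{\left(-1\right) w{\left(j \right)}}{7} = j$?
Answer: $-5254$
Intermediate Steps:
$w{\left(j \right)} = - 7 j$
$A{\left(O,V \right)} = O^{3}$ ($A{\left(O,V \right)} = O^{2} O = O^{3}$)
$Q{\left(d,l \right)} = - 7 d$
$m{\left(p,b \right)} = b^{3} - 7 p + 2 b$ ($m{\left(p,b \right)} = \left(b + \left(b + b^{3}\right)\right) - 7 p = \left(b^{3} + 2 b\right) - 7 p = b^{3} - 7 p + 2 b$)
$37 \left(m{\left(1,0^{3} \right)} - 135\right) = 37 \left(\left(\left(0^{3}\right)^{3} - 7 + 2 \cdot 0^{3}\right) - 135\right) = 37 \left(\left(0^{3} - 7 + 2 \cdot 0\right) - 135\right) = 37 \left(\left(0 - 7 + 0\right) - 135\right) = 37 \left(-7 - 135\right) = 37 \left(-142\right) = -5254$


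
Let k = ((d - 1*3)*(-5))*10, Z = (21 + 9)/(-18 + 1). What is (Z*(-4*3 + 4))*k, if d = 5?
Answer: -24000/17 ≈ -1411.8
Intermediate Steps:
Z = -30/17 (Z = 30/(-17) = 30*(-1/17) = -30/17 ≈ -1.7647)
k = -100 (k = ((5 - 1*3)*(-5))*10 = ((5 - 3)*(-5))*10 = (2*(-5))*10 = -10*10 = -100)
(Z*(-4*3 + 4))*k = -30*(-4*3 + 4)/17*(-100) = -30*(-12 + 4)/17*(-100) = -30/17*(-8)*(-100) = (240/17)*(-100) = -24000/17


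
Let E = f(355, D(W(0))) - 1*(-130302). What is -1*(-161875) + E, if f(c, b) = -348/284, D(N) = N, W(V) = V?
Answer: 20744480/71 ≈ 2.9218e+5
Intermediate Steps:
f(c, b) = -87/71 (f(c, b) = -348*1/284 = -87/71)
E = 9251355/71 (E = -87/71 - 1*(-130302) = -87/71 + 130302 = 9251355/71 ≈ 1.3030e+5)
-1*(-161875) + E = -1*(-161875) + 9251355/71 = 161875 + 9251355/71 = 20744480/71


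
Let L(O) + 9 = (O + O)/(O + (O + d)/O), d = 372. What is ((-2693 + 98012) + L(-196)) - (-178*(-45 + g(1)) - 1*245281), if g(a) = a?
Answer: 401309755/1206 ≈ 3.3276e+5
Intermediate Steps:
L(O) = -9 + 2*O/(O + (372 + O)/O) (L(O) = -9 + (O + O)/(O + (O + 372)/O) = -9 + (2*O)/(O + (372 + O)/O) = -9 + 2*O/(O + (372 + O)/O))
((-2693 + 98012) + L(-196)) - (-178*(-45 + g(1)) - 1*245281) = ((-2693 + 98012) + (-3348 - 9*(-196) - 7*(-196)²)/(372 - 196 + (-196)²)) - (-178*(-45 + 1) - 1*245281) = (95319 + (-3348 + 1764 - 7*38416)/(372 - 196 + 38416)) - (-178*(-44) - 245281) = (95319 + (-3348 + 1764 - 268912)/38592) - (7832 - 245281) = (95319 + (1/38592)*(-270496)) - 1*(-237449) = (95319 - 8453/1206) + 237449 = 114946261/1206 + 237449 = 401309755/1206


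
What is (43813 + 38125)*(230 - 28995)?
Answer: -2356946570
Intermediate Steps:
(43813 + 38125)*(230 - 28995) = 81938*(-28765) = -2356946570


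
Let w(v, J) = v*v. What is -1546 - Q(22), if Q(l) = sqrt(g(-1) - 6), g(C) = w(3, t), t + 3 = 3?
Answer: -1546 - sqrt(3) ≈ -1547.7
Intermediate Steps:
t = 0 (t = -3 + 3 = 0)
w(v, J) = v**2
g(C) = 9 (g(C) = 3**2 = 9)
Q(l) = sqrt(3) (Q(l) = sqrt(9 - 6) = sqrt(3))
-1546 - Q(22) = -1546 - sqrt(3)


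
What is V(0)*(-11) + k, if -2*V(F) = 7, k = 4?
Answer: 85/2 ≈ 42.500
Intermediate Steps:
V(F) = -7/2 (V(F) = -½*7 = -7/2)
V(0)*(-11) + k = -7/2*(-11) + 4 = 77/2 + 4 = 85/2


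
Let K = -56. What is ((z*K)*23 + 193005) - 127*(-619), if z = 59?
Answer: 195626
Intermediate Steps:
((z*K)*23 + 193005) - 127*(-619) = ((59*(-56))*23 + 193005) - 127*(-619) = (-3304*23 + 193005) + 78613 = (-75992 + 193005) + 78613 = 117013 + 78613 = 195626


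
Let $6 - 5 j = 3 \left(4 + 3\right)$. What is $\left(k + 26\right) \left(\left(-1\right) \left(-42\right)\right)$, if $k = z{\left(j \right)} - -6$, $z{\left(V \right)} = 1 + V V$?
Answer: $1764$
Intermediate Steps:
$j = -3$ ($j = \frac{6}{5} - \frac{3 \left(4 + 3\right)}{5} = \frac{6}{5} - \frac{3 \cdot 7}{5} = \frac{6}{5} - \frac{21}{5} = -3$)
$z{\left(V \right)} = 1 + V^{2}$
$k = 16$ ($k = \left(1 + \left(-3\right)^{2}\right) - -6 = \left(1 + 9\right) + 6 = 10 + 6 = 16$)
$\left(k + 26\right) \left(\left(-1\right) \left(-42\right)\right) = \left(16 + 26\right) \left(\left(-1\right) \left(-42\right)\right) = 42 \cdot 42 = 1764$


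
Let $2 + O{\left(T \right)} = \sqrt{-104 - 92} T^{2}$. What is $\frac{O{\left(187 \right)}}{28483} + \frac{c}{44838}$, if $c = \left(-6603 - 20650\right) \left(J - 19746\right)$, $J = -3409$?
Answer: $\frac{17974003803169}{1277120754} + \frac{69938 i}{4069} \approx 14074.0 + 17.188 i$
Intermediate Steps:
$c = 631043215$ ($c = \left(-6603 - 20650\right) \left(-3409 - 19746\right) = \left(-27253\right) \left(-23155\right) = 631043215$)
$O{\left(T \right)} = -2 + 14 i T^{2}$ ($O{\left(T \right)} = -2 + \sqrt{-104 - 92} T^{2} = -2 + \sqrt{-196} T^{2} = -2 + 14 i T^{2}$)
$\frac{O{\left(187 \right)}}{28483} + \frac{c}{44838} = \frac{-2 + 14 i 187^{2}}{28483} + \frac{631043215}{44838} = \left(-2 + 14 i 34969\right) \frac{1}{28483} + 631043215 \cdot \frac{1}{44838} = \left(-2 + 489566 i\right) \frac{1}{28483} + \frac{631043215}{44838} = \left(- \frac{2}{28483} + \frac{69938 i}{4069}\right) + \frac{631043215}{44838} = \frac{17974003803169}{1277120754} + \frac{69938 i}{4069}$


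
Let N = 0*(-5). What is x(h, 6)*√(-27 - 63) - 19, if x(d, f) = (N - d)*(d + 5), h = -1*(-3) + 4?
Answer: -19 - 252*I*√10 ≈ -19.0 - 796.89*I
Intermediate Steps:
N = 0
h = 7 (h = 3 + 4 = 7)
x(d, f) = -d*(5 + d) (x(d, f) = (0 - d)*(d + 5) = (-d)*(5 + d) = -d*(5 + d))
x(h, 6)*√(-27 - 63) - 19 = (7*(-5 - 1*7))*√(-27 - 63) - 19 = (7*(-5 - 7))*√(-90) - 19 = (7*(-12))*(3*I*√10) - 19 = -252*I*√10 - 19 = -19 - 252*I*√10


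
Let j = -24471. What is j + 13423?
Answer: -11048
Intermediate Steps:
j + 13423 = -24471 + 13423 = -11048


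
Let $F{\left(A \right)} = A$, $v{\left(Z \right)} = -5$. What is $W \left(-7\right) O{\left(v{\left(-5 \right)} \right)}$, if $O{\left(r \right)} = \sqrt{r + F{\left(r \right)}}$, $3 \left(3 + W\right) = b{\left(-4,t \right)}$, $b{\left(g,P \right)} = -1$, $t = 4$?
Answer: $\frac{70 i \sqrt{10}}{3} \approx 73.786 i$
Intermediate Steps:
$W = - \frac{10}{3}$ ($W = -3 + \frac{1}{3} \left(-1\right) = -3 - \frac{1}{3} = - \frac{10}{3} \approx -3.3333$)
$O{\left(r \right)} = \sqrt{2} \sqrt{r}$ ($O{\left(r \right)} = \sqrt{r + r} = \sqrt{2 r} = \sqrt{2} \sqrt{r}$)
$W \left(-7\right) O{\left(v{\left(-5 \right)} \right)} = \left(- \frac{10}{3}\right) \left(-7\right) \sqrt{2} \sqrt{-5} = \frac{70 \sqrt{2} i \sqrt{5}}{3} = \frac{70 i \sqrt{10}}{3}$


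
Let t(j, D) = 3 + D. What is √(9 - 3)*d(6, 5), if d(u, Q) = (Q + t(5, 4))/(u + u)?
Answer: √6 ≈ 2.4495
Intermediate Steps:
d(u, Q) = (7 + Q)/(2*u) (d(u, Q) = (Q + (3 + 4))/(u + u) = (Q + 7)/((2*u)) = (7 + Q)*(1/(2*u)) = (7 + Q)/(2*u))
√(9 - 3)*d(6, 5) = √(9 - 3)*((½)*(7 + 5)/6) = √6*((½)*(⅙)*12) = √6*1 = √6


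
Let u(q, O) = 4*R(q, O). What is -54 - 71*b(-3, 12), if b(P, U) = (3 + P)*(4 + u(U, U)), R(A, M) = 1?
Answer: -54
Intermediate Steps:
u(q, O) = 4 (u(q, O) = 4*1 = 4)
b(P, U) = 24 + 8*P (b(P, U) = (3 + P)*(4 + 4) = (3 + P)*8 = 24 + 8*P)
-54 - 71*b(-3, 12) = -54 - 71*(24 + 8*(-3)) = -54 - 71*(24 - 24) = -54 - 71*0 = -54 + 0 = -54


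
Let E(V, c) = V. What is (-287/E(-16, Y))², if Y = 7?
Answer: 82369/256 ≈ 321.75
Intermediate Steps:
(-287/E(-16, Y))² = (-287/(-16))² = (-287*(-1/16))² = (287/16)² = 82369/256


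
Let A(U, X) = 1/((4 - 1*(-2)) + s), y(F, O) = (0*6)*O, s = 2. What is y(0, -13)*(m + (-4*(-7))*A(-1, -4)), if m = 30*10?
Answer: 0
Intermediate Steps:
m = 300
y(F, O) = 0 (y(F, O) = 0*O = 0)
A(U, X) = ⅛ (A(U, X) = 1/((4 - 1*(-2)) + 2) = 1/((4 + 2) + 2) = 1/(6 + 2) = 1/8 = ⅛)
y(0, -13)*(m + (-4*(-7))*A(-1, -4)) = 0*(300 - 4*(-7)*(⅛)) = 0*(300 + 28*(⅛)) = 0*(300 + 7/2) = 0*(607/2) = 0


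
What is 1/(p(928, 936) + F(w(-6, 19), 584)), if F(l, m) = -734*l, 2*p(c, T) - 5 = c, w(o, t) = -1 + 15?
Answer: -2/19619 ≈ -0.00010194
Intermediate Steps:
w(o, t) = 14
p(c, T) = 5/2 + c/2
1/(p(928, 936) + F(w(-6, 19), 584)) = 1/((5/2 + (½)*928) - 734*14) = 1/((5/2 + 464) - 10276) = 1/(933/2 - 10276) = 1/(-19619/2) = -2/19619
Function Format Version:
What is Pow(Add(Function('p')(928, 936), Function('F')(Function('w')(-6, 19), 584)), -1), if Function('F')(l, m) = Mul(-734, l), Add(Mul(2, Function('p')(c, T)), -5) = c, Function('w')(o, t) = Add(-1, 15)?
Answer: Rational(-2, 19619) ≈ -0.00010194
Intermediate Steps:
Function('w')(o, t) = 14
Function('p')(c, T) = Add(Rational(5, 2), Mul(Rational(1, 2), c))
Pow(Add(Function('p')(928, 936), Function('F')(Function('w')(-6, 19), 584)), -1) = Pow(Add(Add(Rational(5, 2), Mul(Rational(1, 2), 928)), Mul(-734, 14)), -1) = Pow(Add(Add(Rational(5, 2), 464), -10276), -1) = Pow(Add(Rational(933, 2), -10276), -1) = Pow(Rational(-19619, 2), -1) = Rational(-2, 19619)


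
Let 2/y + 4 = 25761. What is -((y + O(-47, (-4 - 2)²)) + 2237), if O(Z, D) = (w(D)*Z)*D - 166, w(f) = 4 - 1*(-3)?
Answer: 251723159/25757 ≈ 9773.0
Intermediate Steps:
y = 2/25757 (y = 2/(-4 + 25761) = 2/25757 ≈ 7.7649e-5)
w(f) = 7 (w(f) = 4 + 3 = 7)
O(Z, D) = -166 + 7*D*Z (O(Z, D) = (7*Z)*D - 166 = 7*D*Z - 166 = -166 + 7*D*Z)
-((y + O(-47, (-4 - 2)²)) + 2237) = -((2/25757 + (-166 + 7*(-4 - 2)²*(-47))) + 2237) = -((2/25757 + (-166 + 7*(-6)²*(-47))) + 2237) = -((2/25757 + (-166 + 7*36*(-47))) + 2237) = -((2/25757 + (-166 - 11844)) + 2237) = -((2/25757 - 12010) + 2237) = -(-309341568/25757 + 2237) = -1*(-251723159/25757) = 251723159/25757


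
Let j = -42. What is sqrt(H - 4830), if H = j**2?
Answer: I*sqrt(3066) ≈ 55.371*I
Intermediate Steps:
H = 1764 (H = (-42)**2 = 1764)
sqrt(H - 4830) = sqrt(1764 - 4830) = sqrt(-3066) = I*sqrt(3066)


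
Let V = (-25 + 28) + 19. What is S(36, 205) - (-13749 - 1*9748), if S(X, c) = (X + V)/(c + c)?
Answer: 4816914/205 ≈ 23497.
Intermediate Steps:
V = 22 (V = 3 + 19 = 22)
S(X, c) = (22 + X)/(2*c) (S(X, c) = (X + 22)/(c + c) = (22 + X)/((2*c)) = (22 + X)*(1/(2*c)) = (22 + X)/(2*c))
S(36, 205) - (-13749 - 1*9748) = (½)*(22 + 36)/205 - (-13749 - 1*9748) = (½)*(1/205)*58 - (-13749 - 9748) = 29/205 - 1*(-23497) = 29/205 + 23497 = 4816914/205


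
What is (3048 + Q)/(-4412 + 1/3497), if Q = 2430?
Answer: -6385522/5142921 ≈ -1.2416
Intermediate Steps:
(3048 + Q)/(-4412 + 1/3497) = (3048 + 2430)/(-4412 + 1/3497) = 5478/(-4412 + 1/3497) = 5478/(-15428763/3497) = 5478*(-3497/15428763) = -6385522/5142921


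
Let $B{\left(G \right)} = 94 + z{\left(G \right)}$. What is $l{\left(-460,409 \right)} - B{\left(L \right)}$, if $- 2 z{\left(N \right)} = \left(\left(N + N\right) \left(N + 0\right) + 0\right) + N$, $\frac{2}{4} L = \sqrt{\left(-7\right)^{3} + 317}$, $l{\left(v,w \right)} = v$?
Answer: $-658 + i \sqrt{26} \approx -658.0 + 5.099 i$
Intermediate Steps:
$L = 2 i \sqrt{26}$ ($L = 2 \sqrt{\left(-7\right)^{3} + 317} = 2 \sqrt{-343 + 317} = 2 \sqrt{-26} = 2 i \sqrt{26} \approx 10.198 i$)
$z{\left(N \right)} = - N^{2} - \frac{N}{2}$ ($z{\left(N \right)} = - \frac{\left(\left(N + N\right) \left(N + 0\right) + 0\right) + N}{2} = - \frac{\left(2 N N + 0\right) + N}{2} = - \frac{\left(2 N^{2} + 0\right) + N}{2} = - \frac{2 N^{2} + N}{2} = - \frac{N + 2 N^{2}}{2} = - N^{2} - \frac{N}{2}$)
$B{\left(G \right)} = 94 - G \left(\frac{1}{2} + G\right)$
$l{\left(-460,409 \right)} - B{\left(L \right)} = -460 - \left(94 - \left(2 i \sqrt{26}\right)^{2} - \frac{2 i \sqrt{26}}{2}\right) = -460 - \left(94 - -104 - i \sqrt{26}\right) = -460 - \left(94 + 104 - i \sqrt{26}\right) = -460 - \left(198 - i \sqrt{26}\right) = -658 + i \sqrt{26}$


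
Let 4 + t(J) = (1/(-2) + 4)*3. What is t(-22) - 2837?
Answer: -5661/2 ≈ -2830.5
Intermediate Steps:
t(J) = 13/2 (t(J) = -4 + (1/(-2) + 4)*3 = -4 + (-1/2 + 4)*3 = -4 + (7/2)*3 = -4 + 21/2 = 13/2)
t(-22) - 2837 = 13/2 - 2837 = -5661/2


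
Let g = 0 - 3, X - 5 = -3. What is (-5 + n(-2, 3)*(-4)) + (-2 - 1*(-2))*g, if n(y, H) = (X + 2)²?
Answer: -69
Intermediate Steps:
X = 2 (X = 5 - 3 = 2)
g = -3
n(y, H) = 16 (n(y, H) = (2 + 2)² = 4² = 16)
(-5 + n(-2, 3)*(-4)) + (-2 - 1*(-2))*g = (-5 + 16*(-4)) + (-2 - 1*(-2))*(-3) = (-5 - 64) + (-2 + 2)*(-3) = -69 + 0*(-3) = -69 + 0 = -69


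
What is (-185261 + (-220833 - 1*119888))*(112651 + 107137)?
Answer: -115604531816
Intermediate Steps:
(-185261 + (-220833 - 1*119888))*(112651 + 107137) = (-185261 + (-220833 - 119888))*219788 = (-185261 - 340721)*219788 = -525982*219788 = -115604531816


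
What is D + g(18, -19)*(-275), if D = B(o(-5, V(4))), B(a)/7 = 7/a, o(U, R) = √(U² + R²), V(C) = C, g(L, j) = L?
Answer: -4950 + 49*√41/41 ≈ -4942.3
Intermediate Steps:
o(U, R) = √(R² + U²)
B(a) = 49/a (B(a) = 7*(7/a) = 49/a)
D = 49*√41/41 (D = 49/(√(4² + (-5)²)) = 49/(√(16 + 25)) = 49/(√41) = 49*(√41/41) = 49*√41/41 ≈ 7.6525)
D + g(18, -19)*(-275) = 49*√41/41 + 18*(-275) = 49*√41/41 - 4950 = -4950 + 49*√41/41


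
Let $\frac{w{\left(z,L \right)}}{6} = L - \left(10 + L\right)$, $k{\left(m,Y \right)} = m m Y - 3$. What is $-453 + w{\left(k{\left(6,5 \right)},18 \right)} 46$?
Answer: $-3213$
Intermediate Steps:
$k{\left(m,Y \right)} = -3 + Y m^{2}$ ($k{\left(m,Y \right)} = m^{2} Y - 3 = Y m^{2} - 3 = -3 + Y m^{2}$)
$w{\left(z,L \right)} = -60$ ($w{\left(z,L \right)} = 6 \left(L - \left(10 + L\right)\right) = 6 \left(-10\right) = -60$)
$-453 + w{\left(k{\left(6,5 \right)},18 \right)} 46 = -453 - 2760 = -3213$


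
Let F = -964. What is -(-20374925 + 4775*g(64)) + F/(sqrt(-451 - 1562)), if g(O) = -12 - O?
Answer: 20737825 + 964*I*sqrt(2013)/2013 ≈ 2.0738e+7 + 21.486*I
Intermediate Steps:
-(-20374925 + 4775*g(64)) + F/(sqrt(-451 - 1562)) = -(-20432225 - 305600) - 964/sqrt(-451 - 1562) = -4775/(1/((-12 - 64) - 4267)) - 964*(-I*sqrt(2013)/2013) = -4775/(1/(-76 - 4267)) - 964*(-I*sqrt(2013)/2013) = -4775/(1/(-4343)) - (-964)*I*sqrt(2013)/2013 = -4775/(-1/4343) + 964*I*sqrt(2013)/2013 = -4775*(-4343) + 964*I*sqrt(2013)/2013 = 20737825 + 964*I*sqrt(2013)/2013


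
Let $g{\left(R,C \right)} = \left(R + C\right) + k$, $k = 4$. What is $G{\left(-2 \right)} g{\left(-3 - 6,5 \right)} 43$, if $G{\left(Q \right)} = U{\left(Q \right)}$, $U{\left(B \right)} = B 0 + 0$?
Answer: $0$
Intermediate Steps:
$U{\left(B \right)} = 0$ ($U{\left(B \right)} = 0 + 0 = 0$)
$g{\left(R,C \right)} = 4 + C + R$ ($g{\left(R,C \right)} = \left(R + C\right) + 4 = \left(C + R\right) + 4 = 4 + C + R$)
$G{\left(Q \right)} = 0$
$G{\left(-2 \right)} g{\left(-3 - 6,5 \right)} 43 = 0 \left(4 + 5 - 9\right) 43 = 0 \cdot 0 \cdot 43 = 0 \cdot 0 = 0$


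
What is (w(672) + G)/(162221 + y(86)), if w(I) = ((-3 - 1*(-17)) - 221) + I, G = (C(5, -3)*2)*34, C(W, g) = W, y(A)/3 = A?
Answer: 805/162479 ≈ 0.0049545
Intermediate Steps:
y(A) = 3*A
G = 340 (G = (5*2)*34 = 10*34 = 340)
w(I) = -207 + I (w(I) = ((-3 + 17) - 221) + I = (14 - 221) + I = -207 + I)
(w(672) + G)/(162221 + y(86)) = ((-207 + 672) + 340)/(162221 + 3*86) = (465 + 340)/(162221 + 258) = 805/162479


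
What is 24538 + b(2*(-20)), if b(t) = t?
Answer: 24498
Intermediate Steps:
24538 + b(2*(-20)) = 24538 + 2*(-20) = 24538 - 40 = 24498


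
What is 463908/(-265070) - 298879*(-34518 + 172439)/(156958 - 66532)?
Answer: -780476818987067/1712087130 ≈ -4.5586e+5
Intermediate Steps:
463908/(-265070) - 298879*(-34518 + 172439)/(156958 - 66532) = 463908*(-1/265070) - 298879/(90426/137921) = -231954/132535 - 298879/(90426*(1/137921)) = -231954/132535 - 298879/12918/19703 = -231954/132535 - 298879*19703/12918 = -231954/132535 - 5888812937/12918 = -780476818987067/1712087130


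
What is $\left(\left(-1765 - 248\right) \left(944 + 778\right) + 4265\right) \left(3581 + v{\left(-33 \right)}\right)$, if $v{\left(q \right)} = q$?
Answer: $-12283605308$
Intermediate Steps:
$\left(\left(-1765 - 248\right) \left(944 + 778\right) + 4265\right) \left(3581 + v{\left(-33 \right)}\right) = \left(\left(-1765 - 248\right) \left(944 + 778\right) + 4265\right) \left(3581 - 33\right) = \left(\left(-2013\right) 1722 + 4265\right) 3548 = \left(-3466386 + 4265\right) 3548 = \left(-3462121\right) 3548 = -12283605308$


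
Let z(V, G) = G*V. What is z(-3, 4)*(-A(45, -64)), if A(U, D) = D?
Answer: -768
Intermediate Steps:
z(-3, 4)*(-A(45, -64)) = (4*(-3))*(-1*(-64)) = -12*64 = -768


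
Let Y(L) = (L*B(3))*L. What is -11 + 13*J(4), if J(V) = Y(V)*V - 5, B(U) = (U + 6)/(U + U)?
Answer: 1172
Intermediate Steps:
B(U) = (6 + U)/(2*U) (B(U) = (6 + U)/((2*U)) = (6 + U)*(1/(2*U)) = (6 + U)/(2*U))
Y(L) = 3*L²/2 (Y(L) = (L*((½)*(6 + 3)/3))*L = (L*((½)*(⅓)*9))*L = (L*(3/2))*L = (3*L/2)*L = 3*L²/2)
J(V) = -5 + 3*V³/2 (J(V) = (3*V²/2)*V - 5 = 3*V³/2 - 5 = -5 + 3*V³/2)
-11 + 13*J(4) = -11 + 13*(-5 + (3/2)*4³) = -11 + 13*(-5 + (3/2)*64) = -11 + 13*(-5 + 96) = -11 + 13*91 = -11 + 1183 = 1172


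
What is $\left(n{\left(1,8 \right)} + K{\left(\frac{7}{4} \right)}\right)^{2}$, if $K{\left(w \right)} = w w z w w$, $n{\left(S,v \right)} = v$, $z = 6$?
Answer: $\frac{67683529}{16384} \approx 4131.1$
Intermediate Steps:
$K{\left(w \right)} = 6 w^{4}$ ($K{\left(w \right)} = w w 6 w w = w^{2} \cdot 6 w w = 6 w^{2} w w = 6 w^{3} w = 6 w^{4}$)
$\left(n{\left(1,8 \right)} + K{\left(\frac{7}{4} \right)}\right)^{2} = \left(8 + 6 \left(\frac{7}{4}\right)^{4}\right)^{2} = \left(8 + 6 \cdot \frac{2401}{256}\right)^{2} = \left(8 + \frac{7203}{128}\right)^{2} = \left(\frac{8227}{128}\right)^{2} = \frac{67683529}{16384}$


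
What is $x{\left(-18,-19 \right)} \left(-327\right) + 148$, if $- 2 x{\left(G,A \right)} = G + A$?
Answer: $- \frac{11803}{2} \approx -5901.5$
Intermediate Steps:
$x{\left(G,A \right)} = - \frac{A}{2} - \frac{G}{2}$ ($x{\left(G,A \right)} = - \frac{G + A}{2} = - \frac{A + G}{2} = - \frac{A}{2} - \frac{G}{2}$)
$x{\left(-18,-19 \right)} \left(-327\right) + 148 = \left(\left(- \frac{1}{2}\right) \left(-19\right) - -9\right) \left(-327\right) + 148 = \left(\frac{19}{2} + 9\right) \left(-327\right) + 148 = \frac{37}{2} \left(-327\right) + 148 = - \frac{12099}{2} + 148 = - \frac{11803}{2}$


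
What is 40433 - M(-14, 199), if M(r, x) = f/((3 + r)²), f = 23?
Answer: 4892370/121 ≈ 40433.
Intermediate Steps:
M(r, x) = 23/(3 + r)² (M(r, x) = 23/((3 + r)²) = 23/(3 + r)²)
40433 - M(-14, 199) = 40433 - 23/(3 - 14)² = 40433 - 23/(-11)² = 40433 - 23/121 = 4892370/121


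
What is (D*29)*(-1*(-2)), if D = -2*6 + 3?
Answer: -522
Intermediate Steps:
D = -9 (D = -12 + 3 = -9)
(D*29)*(-1*(-2)) = (-9*29)*(-1*(-2)) = -261*2 = -522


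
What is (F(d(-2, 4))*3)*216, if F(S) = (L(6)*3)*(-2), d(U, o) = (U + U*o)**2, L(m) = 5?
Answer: -19440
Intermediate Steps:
F(S) = -30 (F(S) = (5*3)*(-2) = 15*(-2) = -30)
(F(d(-2, 4))*3)*216 = -30*3*216 = -90*216 = -19440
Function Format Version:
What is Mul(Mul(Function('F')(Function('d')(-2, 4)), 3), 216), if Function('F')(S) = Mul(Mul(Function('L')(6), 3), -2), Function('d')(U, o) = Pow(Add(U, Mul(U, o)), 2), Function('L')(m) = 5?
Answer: -19440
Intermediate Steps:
Function('F')(S) = -30 (Function('F')(S) = Mul(Mul(5, 3), -2) = Mul(15, -2) = -30)
Mul(Mul(Function('F')(Function('d')(-2, 4)), 3), 216) = Mul(Mul(-30, 3), 216) = Mul(-90, 216) = -19440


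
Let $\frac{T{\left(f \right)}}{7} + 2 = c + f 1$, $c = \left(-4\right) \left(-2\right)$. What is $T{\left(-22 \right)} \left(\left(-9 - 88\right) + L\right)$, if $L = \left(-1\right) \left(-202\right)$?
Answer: $-11760$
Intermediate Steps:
$c = 8$
$T{\left(f \right)} = 42 + 7 f$ ($T{\left(f \right)} = -14 + 7 \left(8 + f 1\right) = -14 + 7 \left(8 + f\right) = -14 + \left(56 + 7 f\right) = 42 + 7 f$)
$L = 202$
$T{\left(-22 \right)} \left(\left(-9 - 88\right) + L\right) = \left(42 + 7 \left(-22\right)\right) \left(\left(-9 - 88\right) + 202\right) = \left(42 - 154\right) \left(\left(-9 - 88\right) + 202\right) = - 112 \left(-97 + 202\right) = \left(-112\right) 105 = -11760$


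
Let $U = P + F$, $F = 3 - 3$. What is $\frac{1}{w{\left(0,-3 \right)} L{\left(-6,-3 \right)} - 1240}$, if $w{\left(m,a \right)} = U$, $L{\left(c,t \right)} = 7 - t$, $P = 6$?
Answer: $- \frac{1}{1180} \approx -0.00084746$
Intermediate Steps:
$F = 0$
$U = 6$ ($U = 6 + 0 = 6$)
$w{\left(m,a \right)} = 6$
$\frac{1}{w{\left(0,-3 \right)} L{\left(-6,-3 \right)} - 1240} = \frac{1}{6 \left(7 - -3\right) - 1240} = \frac{1}{6 \left(7 + 3\right) - 1240} = \frac{1}{6 \cdot 10 - 1240} = \frac{1}{60 - 1240} = \frac{1}{-1180} = - \frac{1}{1180}$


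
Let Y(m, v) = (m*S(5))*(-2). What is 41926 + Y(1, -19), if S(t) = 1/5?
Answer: 209628/5 ≈ 41926.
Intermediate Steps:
S(t) = ⅕
Y(m, v) = -2*m/5 (Y(m, v) = (m*(⅕))*(-2) = (m/5)*(-2) = -2*m/5)
41926 + Y(1, -19) = 41926 - ⅖*1 = 41926 - ⅖ = 209628/5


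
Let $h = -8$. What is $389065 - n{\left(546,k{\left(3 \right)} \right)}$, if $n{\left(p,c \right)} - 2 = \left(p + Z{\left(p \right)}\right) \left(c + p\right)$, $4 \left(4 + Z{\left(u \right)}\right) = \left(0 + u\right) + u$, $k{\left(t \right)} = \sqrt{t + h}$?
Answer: $-55927 - 815 i \sqrt{5} \approx -55927.0 - 1822.4 i$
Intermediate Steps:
$k{\left(t \right)} = \sqrt{-8 + t}$ ($k{\left(t \right)} = \sqrt{t - 8} = \sqrt{-8 + t}$)
$Z{\left(u \right)} = -4 + \frac{u}{2}$ ($Z{\left(u \right)} = -4 + \frac{\left(0 + u\right) + u}{4} = -4 + \frac{u + u}{4} = -4 + \frac{2 u}{4} = -4 + \frac{u}{2}$)
$n{\left(p,c \right)} = 2 + \left(-4 + \frac{3 p}{2}\right) \left(c + p\right)$ ($n{\left(p,c \right)} = 2 + \left(p + \left(-4 + \frac{p}{2}\right)\right) \left(c + p\right) = 2 + \left(-4 + \frac{3 p}{2}\right) \left(c + p\right)$)
$389065 - n{\left(546,k{\left(3 \right)} \right)} = 389065 - \left(2 - 4 \sqrt{-8 + 3} - 2184 + \frac{3 \cdot 546^{2}}{2} + \frac{3}{2} \sqrt{-8 + 3} \cdot 546\right) = 389065 - \left(2 - 4 \sqrt{-5} - 2184 + \frac{3}{2} \cdot 298116 + \frac{3}{2} \sqrt{-5} \cdot 546\right) = 389065 - \left(2 - 4 i \sqrt{5} - 2184 + 447174 + \frac{3}{2} i \sqrt{5} \cdot 546\right) = 389065 - \left(2 - 4 i \sqrt{5} - 2184 + 447174 + 819 i \sqrt{5}\right) = 389065 - \left(444992 + 815 i \sqrt{5}\right) = -55927 - 815 i \sqrt{5}$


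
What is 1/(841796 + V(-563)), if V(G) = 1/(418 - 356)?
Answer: 62/52191353 ≈ 1.1879e-6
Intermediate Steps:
V(G) = 1/62
1/(841796 + V(-563)) = 1/(841796 + 1/62) = 1/(52191353/62) = 62/52191353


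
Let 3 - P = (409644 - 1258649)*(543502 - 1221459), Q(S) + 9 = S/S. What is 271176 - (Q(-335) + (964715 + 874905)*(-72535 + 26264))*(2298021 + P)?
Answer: -48994538505992836479132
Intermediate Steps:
Q(S) = -8 (Q(S) = -9 + S/S = -9 + 1 = -8)
P = -575588882782 (P = 3 - (409644 - 1258649)*(543502 - 1221459) = 3 - (-849005)*(-677957) = 3 - 1*575588882785 = 3 - 575588882785 = -575588882782)
271176 - (Q(-335) + (964715 + 874905)*(-72535 + 26264))*(2298021 + P) = 271176 - (-8 + (964715 + 874905)*(-72535 + 26264))*(2298021 - 575588882782) = 271176 - (-8 + 1839620*(-46271))*(-575586584761) = 271176 - (-8 - 85121057020)*(-575586584761) = 271176 - (-85121057028)*(-575586584761) = 271176 - 1*48994538505992836750308 = 271176 - 48994538505992836750308 = -48994538505992836479132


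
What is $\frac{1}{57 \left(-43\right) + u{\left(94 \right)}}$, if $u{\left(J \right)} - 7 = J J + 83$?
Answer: $\frac{1}{6475} \approx 0.00015444$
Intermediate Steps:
$u{\left(J \right)} = 90 + J^{2}$ ($u{\left(J \right)} = 7 + \left(J J + 83\right) = 7 + \left(J^{2} + 83\right) = 7 + \left(83 + J^{2}\right) = 90 + J^{2}$)
$\frac{1}{57 \left(-43\right) + u{\left(94 \right)}} = \frac{1}{57 \left(-43\right) + \left(90 + 94^{2}\right)} = \frac{1}{-2451 + \left(90 + 8836\right)} = \frac{1}{-2451 + 8926} = \frac{1}{6475}$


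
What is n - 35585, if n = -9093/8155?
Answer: -41457824/1165 ≈ -35586.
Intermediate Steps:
n = -1299/1165 (n = -9093*1/8155 = -1299/1165 ≈ -1.1150)
n - 35585 = -1299/1165 - 35585 = -41457824/1165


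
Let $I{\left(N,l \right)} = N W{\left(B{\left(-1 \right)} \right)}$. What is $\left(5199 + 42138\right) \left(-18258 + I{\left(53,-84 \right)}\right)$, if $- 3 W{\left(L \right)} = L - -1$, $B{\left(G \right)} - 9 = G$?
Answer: $-871805529$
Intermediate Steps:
$B{\left(G \right)} = 9 + G$
$W{\left(L \right)} = - \frac{1}{3} - \frac{L}{3}$ ($W{\left(L \right)} = - \frac{L - -1}{3} = - \frac{L + 1}{3} = - \frac{1 + L}{3} = - \frac{1}{3} - \frac{L}{3}$)
$I{\left(N,l \right)} = - 3 N$ ($I{\left(N,l \right)} = N \left(- \frac{1}{3} - \frac{9 - 1}{3}\right) = N \left(- \frac{1}{3} - \frac{8}{3}\right) = N \left(-3\right) = - 3 N$)
$\left(5199 + 42138\right) \left(-18258 + I{\left(53,-84 \right)}\right) = \left(5199 + 42138\right) \left(-18258 - 159\right) = 47337 \left(-18258 - 159\right) = 47337 \left(-18417\right) = -871805529$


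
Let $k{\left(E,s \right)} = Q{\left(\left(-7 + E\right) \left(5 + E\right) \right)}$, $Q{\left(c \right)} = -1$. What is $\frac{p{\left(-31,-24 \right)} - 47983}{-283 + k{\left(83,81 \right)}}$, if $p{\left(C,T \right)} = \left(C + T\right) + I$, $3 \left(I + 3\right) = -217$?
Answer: $\frac{36085}{213} \approx 169.41$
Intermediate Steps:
$I = - \frac{226}{3}$ ($I = -3 + \frac{1}{3} \left(-217\right) = -3 - \frac{217}{3} = - \frac{226}{3} \approx -75.333$)
$k{\left(E,s \right)} = -1$
$p{\left(C,T \right)} = - \frac{226}{3} + C + T$ ($p{\left(C,T \right)} = \left(C + T\right) - \frac{226}{3} = - \frac{226}{3} + C + T$)
$\frac{p{\left(-31,-24 \right)} - 47983}{-283 + k{\left(83,81 \right)}} = \frac{\left(- \frac{226}{3} - 31 - 24\right) - 47983}{-283 - 1} = \frac{- \frac{391}{3} - 47983}{-284} = \left(- \frac{144340}{3}\right) \left(- \frac{1}{284}\right) = \frac{36085}{213}$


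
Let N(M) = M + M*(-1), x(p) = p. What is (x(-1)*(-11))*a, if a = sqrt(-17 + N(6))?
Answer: 11*I*sqrt(17) ≈ 45.354*I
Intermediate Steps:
N(M) = 0 (N(M) = M - M = 0)
a = I*sqrt(17) (a = sqrt(-17 + 0) = sqrt(-17) = I*sqrt(17) ≈ 4.1231*I)
(x(-1)*(-11))*a = (-1*(-11))*(I*sqrt(17)) = 11*(I*sqrt(17)) = 11*I*sqrt(17)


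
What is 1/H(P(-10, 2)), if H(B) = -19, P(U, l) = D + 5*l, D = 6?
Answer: -1/19 ≈ -0.052632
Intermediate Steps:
P(U, l) = 6 + 5*l
1/H(P(-10, 2)) = 1/(-19) = -1/19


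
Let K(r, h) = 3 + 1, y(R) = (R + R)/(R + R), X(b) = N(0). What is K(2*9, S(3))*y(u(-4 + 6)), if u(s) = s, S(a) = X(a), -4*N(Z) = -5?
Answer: 4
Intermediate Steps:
N(Z) = 5/4 (N(Z) = -¼*(-5) = 5/4)
X(b) = 5/4
S(a) = 5/4
y(R) = 1 (y(R) = (2*R)/((2*R)) = (2*R)*(1/(2*R)) = 1)
K(r, h) = 4
K(2*9, S(3))*y(u(-4 + 6)) = 4*1 = 4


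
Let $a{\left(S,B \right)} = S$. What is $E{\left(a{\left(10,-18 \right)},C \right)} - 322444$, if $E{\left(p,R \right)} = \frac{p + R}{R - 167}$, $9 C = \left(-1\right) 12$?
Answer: $- \frac{162834246}{505} \approx -3.2244 \cdot 10^{5}$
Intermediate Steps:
$C = - \frac{4}{3}$ ($C = \frac{\left(-1\right) 12}{9} = \frac{1}{9} \left(-12\right) = - \frac{4}{3} \approx -1.3333$)
$E{\left(p,R \right)} = \frac{R + p}{-167 + R}$
$E{\left(a{\left(10,-18 \right)},C \right)} - 322444 = \frac{- \frac{4}{3} + 10}{-167 - \frac{4}{3}} - 322444 = \frac{1}{- \frac{505}{3}} \cdot \frac{26}{3} - 322444 = \left(- \frac{3}{505}\right) \frac{26}{3} - 322444 = - \frac{26}{505} - 322444 = - \frac{162834246}{505}$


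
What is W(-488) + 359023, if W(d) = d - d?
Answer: 359023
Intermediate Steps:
W(d) = 0
W(-488) + 359023 = 0 + 359023 = 359023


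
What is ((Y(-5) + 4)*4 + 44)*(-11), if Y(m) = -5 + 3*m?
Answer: 220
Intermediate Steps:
((Y(-5) + 4)*4 + 44)*(-11) = (((-5 + 3*(-5)) + 4)*4 + 44)*(-11) = (((-5 - 15) + 4)*4 + 44)*(-11) = ((-20 + 4)*4 + 44)*(-11) = (-16*4 + 44)*(-11) = (-64 + 44)*(-11) = -20*(-11) = 220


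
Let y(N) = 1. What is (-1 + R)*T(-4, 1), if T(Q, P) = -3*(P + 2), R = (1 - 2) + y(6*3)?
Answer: 9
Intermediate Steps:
R = 0 (R = (1 - 2) + 1 = -1 + 1 = 0)
T(Q, P) = -6 - 3*P (T(Q, P) = -3*(2 + P) = -6 - 3*P)
(-1 + R)*T(-4, 1) = (-1 + 0)*(-6 - 3*1) = -(-6 - 3) = -1*(-9) = 9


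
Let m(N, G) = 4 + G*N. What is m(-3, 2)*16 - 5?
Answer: -37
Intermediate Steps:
m(-3, 2)*16 - 5 = (4 + 2*(-3))*16 - 5 = (4 - 6)*16 - 5 = -2*16 - 5 = -32 - 5 = -37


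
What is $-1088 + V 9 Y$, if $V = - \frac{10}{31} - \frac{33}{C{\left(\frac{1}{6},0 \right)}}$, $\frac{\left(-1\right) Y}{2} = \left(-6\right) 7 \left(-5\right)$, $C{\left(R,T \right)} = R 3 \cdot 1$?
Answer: $\frac{7737952}{31} \approx 2.4961 \cdot 10^{5}$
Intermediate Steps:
$C{\left(R,T \right)} = 3 R$ ($C{\left(R,T \right)} = 3 R 1 = 3 R$)
$Y = -420$ ($Y = - 2 \left(-6\right) 7 \left(-5\right) = - 2 \left(\left(-42\right) \left(-5\right)\right) = \left(-2\right) 210 = -420$)
$V = - \frac{2056}{31}$ ($V = - \frac{10}{31} - \frac{33}{3 \cdot \frac{1}{6}} = \left(-10\right) \frac{1}{31} - \frac{33}{3 \cdot \frac{1}{6}} = - \frac{10}{31} - 33 \frac{1}{\frac{1}{2}} = - \frac{10}{31} - 66 = - \frac{2056}{31} \approx -66.323$)
$-1088 + V 9 Y = -1088 + \left(- \frac{2056}{31}\right) 9 \left(-420\right) = -1088 - - \frac{7771680}{31} = -1088 + \frac{7771680}{31} = \frac{7737952}{31}$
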